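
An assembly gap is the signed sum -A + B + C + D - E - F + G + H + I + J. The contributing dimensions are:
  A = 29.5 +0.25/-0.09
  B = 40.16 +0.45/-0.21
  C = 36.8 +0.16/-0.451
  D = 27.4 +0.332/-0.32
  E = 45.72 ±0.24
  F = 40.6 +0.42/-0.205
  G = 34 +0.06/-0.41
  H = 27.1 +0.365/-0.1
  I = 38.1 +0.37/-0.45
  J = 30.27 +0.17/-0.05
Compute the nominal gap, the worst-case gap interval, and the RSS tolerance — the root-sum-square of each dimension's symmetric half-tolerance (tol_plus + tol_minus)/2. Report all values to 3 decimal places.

nominal=118.010 wc=[115.109,120.452] rss=0.884

Stack each dimension's contribution:
  -A: nom -29.500 → Σnom=-29.500; wc +0.090/-0.250 → slack +0.090/-0.250; half-tol=0.170, Σhalf²=0.028900
  +B: nom +40.160 → Σnom=10.660; wc +0.450/-0.210 → slack +0.540/-0.460; half-tol=0.330, Σhalf²=0.137800
  +C: nom +36.800 → Σnom=47.460; wc +0.160/-0.451 → slack +0.700/-0.911; half-tol=0.305, Σhalf²=0.231130
  +D: nom +27.400 → Σnom=74.860; wc +0.332/-0.320 → slack +1.032/-1.231; half-tol=0.326, Σhalf²=0.337406
  -E: nom -45.720 → Σnom=29.140; wc +0.240/-0.240 → slack +1.272/-1.471; half-tol=0.240, Σhalf²=0.395006
  -F: nom -40.600 → Σnom=-11.460; wc +0.205/-0.420 → slack +1.477/-1.891; half-tol=0.312, Σhalf²=0.492663
  +G: nom +34.000 → Σnom=22.540; wc +0.060/-0.410 → slack +1.537/-2.301; half-tol=0.235, Σhalf²=0.547887
  +H: nom +27.100 → Σnom=49.640; wc +0.365/-0.100 → slack +1.902/-2.401; half-tol=0.232, Σhalf²=0.601944
  +I: nom +38.100 → Σnom=87.740; wc +0.370/-0.450 → slack +2.272/-2.851; half-tol=0.410, Σhalf²=0.770044
  +J: nom +30.270 → Σnom=118.010; wc +0.170/-0.050 → slack +2.442/-2.901; half-tol=0.110, Σhalf²=0.782144
Nominal = 118.010. Worst-case = [118.010 - 2.901, 118.010 + 2.442] = [115.109, 120.452]. RSS = √0.782144 = 0.884.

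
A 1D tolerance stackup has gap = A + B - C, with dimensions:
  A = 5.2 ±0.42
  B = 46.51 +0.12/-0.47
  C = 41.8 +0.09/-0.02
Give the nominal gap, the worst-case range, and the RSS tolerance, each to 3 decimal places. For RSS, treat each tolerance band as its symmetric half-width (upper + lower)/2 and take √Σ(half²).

nominal=9.910 wc=[8.930,10.470] rss=0.516

Stack each dimension's contribution:
  +A: nom +5.200 → Σnom=5.200; wc +0.420/-0.420 → slack +0.420/-0.420; half-tol=0.420, Σhalf²=0.176400
  +B: nom +46.510 → Σnom=51.710; wc +0.120/-0.470 → slack +0.540/-0.890; half-tol=0.295, Σhalf²=0.263425
  -C: nom -41.800 → Σnom=9.910; wc +0.020/-0.090 → slack +0.560/-0.980; half-tol=0.055, Σhalf²=0.266450
Nominal = 9.910. Worst-case = [9.910 - 0.980, 9.910 + 0.560] = [8.930, 10.470]. RSS = √0.266450 = 0.516.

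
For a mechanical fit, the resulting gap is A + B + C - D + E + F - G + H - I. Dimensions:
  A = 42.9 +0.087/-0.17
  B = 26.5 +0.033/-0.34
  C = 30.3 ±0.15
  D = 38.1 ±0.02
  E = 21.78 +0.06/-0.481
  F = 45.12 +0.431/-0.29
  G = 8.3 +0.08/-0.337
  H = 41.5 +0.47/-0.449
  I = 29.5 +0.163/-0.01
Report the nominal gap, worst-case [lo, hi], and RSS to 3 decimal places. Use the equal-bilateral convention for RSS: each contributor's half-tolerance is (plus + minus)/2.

nominal=132.200 wc=[130.057,133.798] rss=0.734

Stack each dimension's contribution:
  +A: nom +42.900 → Σnom=42.900; wc +0.087/-0.170 → slack +0.087/-0.170; half-tol=0.129, Σhalf²=0.016512
  +B: nom +26.500 → Σnom=69.400; wc +0.033/-0.340 → slack +0.120/-0.510; half-tol=0.186, Σhalf²=0.051294
  +C: nom +30.300 → Σnom=99.700; wc +0.150/-0.150 → slack +0.270/-0.660; half-tol=0.150, Σhalf²=0.073794
  -D: nom -38.100 → Σnom=61.600; wc +0.020/-0.020 → slack +0.290/-0.680; half-tol=0.020, Σhalf²=0.074194
  +E: nom +21.780 → Σnom=83.380; wc +0.060/-0.481 → slack +0.350/-1.161; half-tol=0.270, Σhalf²=0.147365
  +F: nom +45.120 → Σnom=128.500; wc +0.431/-0.290 → slack +0.781/-1.451; half-tol=0.360, Σhalf²=0.277325
  -G: nom -8.300 → Σnom=120.200; wc +0.337/-0.080 → slack +1.118/-1.531; half-tol=0.209, Σhalf²=0.320797
  +H: nom +41.500 → Σnom=161.700; wc +0.470/-0.449 → slack +1.588/-1.980; half-tol=0.460, Σhalf²=0.531937
  -I: nom -29.500 → Σnom=132.200; wc +0.010/-0.163 → slack +1.598/-2.143; half-tol=0.087, Σhalf²=0.539420
Nominal = 132.200. Worst-case = [132.200 - 2.143, 132.200 + 1.598] = [130.057, 133.798]. RSS = √0.539420 = 0.734.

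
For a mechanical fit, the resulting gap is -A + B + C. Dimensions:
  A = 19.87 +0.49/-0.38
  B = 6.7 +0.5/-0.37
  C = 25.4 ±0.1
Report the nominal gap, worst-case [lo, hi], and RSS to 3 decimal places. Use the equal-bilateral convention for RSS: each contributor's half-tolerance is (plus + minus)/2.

nominal=12.230 wc=[11.270,13.210] rss=0.623

Stack each dimension's contribution:
  -A: nom -19.870 → Σnom=-19.870; wc +0.380/-0.490 → slack +0.380/-0.490; half-tol=0.435, Σhalf²=0.189225
  +B: nom +6.700 → Σnom=-13.170; wc +0.500/-0.370 → slack +0.880/-0.860; half-tol=0.435, Σhalf²=0.378450
  +C: nom +25.400 → Σnom=12.230; wc +0.100/-0.100 → slack +0.980/-0.960; half-tol=0.100, Σhalf²=0.388450
Nominal = 12.230. Worst-case = [12.230 - 0.960, 12.230 + 0.980] = [11.270, 13.210]. RSS = √0.388450 = 0.623.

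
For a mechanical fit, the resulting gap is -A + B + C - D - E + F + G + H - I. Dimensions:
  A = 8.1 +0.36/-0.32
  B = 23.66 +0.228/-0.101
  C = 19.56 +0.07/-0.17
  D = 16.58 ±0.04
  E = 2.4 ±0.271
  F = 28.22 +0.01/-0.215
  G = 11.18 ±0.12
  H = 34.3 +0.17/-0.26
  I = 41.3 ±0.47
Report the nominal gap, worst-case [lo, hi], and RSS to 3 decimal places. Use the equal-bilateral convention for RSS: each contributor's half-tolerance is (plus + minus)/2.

Stack each dimension's contribution:
  -A: nom -8.100 → Σnom=-8.100; wc +0.320/-0.360 → slack +0.320/-0.360; half-tol=0.340, Σhalf²=0.115600
  +B: nom +23.660 → Σnom=15.560; wc +0.228/-0.101 → slack +0.548/-0.461; half-tol=0.165, Σhalf²=0.142660
  +C: nom +19.560 → Σnom=35.120; wc +0.070/-0.170 → slack +0.618/-0.631; half-tol=0.120, Σhalf²=0.157060
  -D: nom -16.580 → Σnom=18.540; wc +0.040/-0.040 → slack +0.658/-0.671; half-tol=0.040, Σhalf²=0.158660
  -E: nom -2.400 → Σnom=16.140; wc +0.271/-0.271 → slack +0.929/-0.942; half-tol=0.271, Σhalf²=0.232101
  +F: nom +28.220 → Σnom=44.360; wc +0.010/-0.215 → slack +0.939/-1.157; half-tol=0.113, Σhalf²=0.244757
  +G: nom +11.180 → Σnom=55.540; wc +0.120/-0.120 → slack +1.059/-1.277; half-tol=0.120, Σhalf²=0.259157
  +H: nom +34.300 → Σnom=89.840; wc +0.170/-0.260 → slack +1.229/-1.537; half-tol=0.215, Σhalf²=0.305383
  -I: nom -41.300 → Σnom=48.540; wc +0.470/-0.470 → slack +1.699/-2.007; half-tol=0.470, Σhalf²=0.526282
Nominal = 48.540. Worst-case = [48.540 - 2.007, 48.540 + 1.699] = [46.533, 50.239]. RSS = √0.526282 = 0.725.

nominal=48.540 wc=[46.533,50.239] rss=0.725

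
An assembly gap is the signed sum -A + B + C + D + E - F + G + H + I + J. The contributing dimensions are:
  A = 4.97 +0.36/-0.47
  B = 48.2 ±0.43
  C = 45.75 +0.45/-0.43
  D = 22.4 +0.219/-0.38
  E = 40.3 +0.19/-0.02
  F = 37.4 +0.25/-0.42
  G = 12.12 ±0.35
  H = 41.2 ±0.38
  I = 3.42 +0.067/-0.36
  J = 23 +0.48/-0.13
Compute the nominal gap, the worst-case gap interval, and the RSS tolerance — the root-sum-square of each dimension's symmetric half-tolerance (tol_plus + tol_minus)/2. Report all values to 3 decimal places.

Stack each dimension's contribution:
  -A: nom -4.970 → Σnom=-4.970; wc +0.470/-0.360 → slack +0.470/-0.360; half-tol=0.415, Σhalf²=0.172225
  +B: nom +48.200 → Σnom=43.230; wc +0.430/-0.430 → slack +0.900/-0.790; half-tol=0.430, Σhalf²=0.357125
  +C: nom +45.750 → Σnom=88.980; wc +0.450/-0.430 → slack +1.350/-1.220; half-tol=0.440, Σhalf²=0.550725
  +D: nom +22.400 → Σnom=111.380; wc +0.219/-0.380 → slack +1.569/-1.600; half-tol=0.299, Σhalf²=0.640425
  +E: nom +40.300 → Σnom=151.680; wc +0.190/-0.020 → slack +1.759/-1.620; half-tol=0.105, Σhalf²=0.651450
  -F: nom -37.400 → Σnom=114.280; wc +0.420/-0.250 → slack +2.179/-1.870; half-tol=0.335, Σhalf²=0.763675
  +G: nom +12.120 → Σnom=126.400; wc +0.350/-0.350 → slack +2.529/-2.220; half-tol=0.350, Σhalf²=0.886175
  +H: nom +41.200 → Σnom=167.600; wc +0.380/-0.380 → slack +2.909/-2.600; half-tol=0.380, Σhalf²=1.030575
  +I: nom +3.420 → Σnom=171.020; wc +0.067/-0.360 → slack +2.976/-2.960; half-tol=0.213, Σhalf²=1.076157
  +J: nom +23.000 → Σnom=194.020; wc +0.480/-0.130 → slack +3.456/-3.090; half-tol=0.305, Σhalf²=1.169182
Nominal = 194.020. Worst-case = [194.020 - 3.090, 194.020 + 3.456] = [190.930, 197.476]. RSS = √1.169182 = 1.081.

nominal=194.020 wc=[190.930,197.476] rss=1.081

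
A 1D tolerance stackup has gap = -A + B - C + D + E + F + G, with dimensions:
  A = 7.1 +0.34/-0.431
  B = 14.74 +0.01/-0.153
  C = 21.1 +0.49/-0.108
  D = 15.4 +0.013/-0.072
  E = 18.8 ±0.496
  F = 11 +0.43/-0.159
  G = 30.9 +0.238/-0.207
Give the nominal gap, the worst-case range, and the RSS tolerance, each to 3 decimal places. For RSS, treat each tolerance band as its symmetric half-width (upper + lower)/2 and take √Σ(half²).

nominal=62.640 wc=[60.723,64.366] rss=0.793

Stack each dimension's contribution:
  -A: nom -7.100 → Σnom=-7.100; wc +0.431/-0.340 → slack +0.431/-0.340; half-tol=0.386, Σhalf²=0.148610
  +B: nom +14.740 → Σnom=7.640; wc +0.010/-0.153 → slack +0.441/-0.493; half-tol=0.082, Σhalf²=0.155252
  -C: nom -21.100 → Σnom=-13.460; wc +0.108/-0.490 → slack +0.549/-0.983; half-tol=0.299, Σhalf²=0.244653
  +D: nom +15.400 → Σnom=1.940; wc +0.013/-0.072 → slack +0.562/-1.055; half-tol=0.042, Σhalf²=0.246460
  +E: nom +18.800 → Σnom=20.740; wc +0.496/-0.496 → slack +1.058/-1.551; half-tol=0.496, Σhalf²=0.492476
  +F: nom +11.000 → Σnom=31.740; wc +0.430/-0.159 → slack +1.488/-1.710; half-tol=0.294, Σhalf²=0.579206
  +G: nom +30.900 → Σnom=62.640; wc +0.238/-0.207 → slack +1.726/-1.917; half-tol=0.222, Σhalf²=0.628712
Nominal = 62.640. Worst-case = [62.640 - 1.917, 62.640 + 1.726] = [60.723, 64.366]. RSS = √0.628712 = 0.793.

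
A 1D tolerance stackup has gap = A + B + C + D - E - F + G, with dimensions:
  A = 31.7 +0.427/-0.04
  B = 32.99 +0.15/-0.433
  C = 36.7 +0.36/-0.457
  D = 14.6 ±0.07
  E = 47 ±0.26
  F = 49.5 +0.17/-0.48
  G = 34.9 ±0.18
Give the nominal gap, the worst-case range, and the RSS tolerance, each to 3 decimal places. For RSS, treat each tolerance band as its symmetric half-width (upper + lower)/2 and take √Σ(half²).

nominal=54.390 wc=[52.780,56.317] rss=0.719

Stack each dimension's contribution:
  +A: nom +31.700 → Σnom=31.700; wc +0.427/-0.040 → slack +0.427/-0.040; half-tol=0.233, Σhalf²=0.054522
  +B: nom +32.990 → Σnom=64.690; wc +0.150/-0.433 → slack +0.577/-0.473; half-tol=0.291, Σhalf²=0.139494
  +C: nom +36.700 → Σnom=101.390; wc +0.360/-0.457 → slack +0.937/-0.930; half-tol=0.408, Σhalf²=0.306367
  +D: nom +14.600 → Σnom=115.990; wc +0.070/-0.070 → slack +1.007/-1.000; half-tol=0.070, Σhalf²=0.311267
  -E: nom -47.000 → Σnom=68.990; wc +0.260/-0.260 → slack +1.267/-1.260; half-tol=0.260, Σhalf²=0.378867
  -F: nom -49.500 → Σnom=19.490; wc +0.480/-0.170 → slack +1.747/-1.430; half-tol=0.325, Σhalf²=0.484492
  +G: nom +34.900 → Σnom=54.390; wc +0.180/-0.180 → slack +1.927/-1.610; half-tol=0.180, Σhalf²=0.516892
Nominal = 54.390. Worst-case = [54.390 - 1.610, 54.390 + 1.927] = [52.780, 56.317]. RSS = √0.516892 = 0.719.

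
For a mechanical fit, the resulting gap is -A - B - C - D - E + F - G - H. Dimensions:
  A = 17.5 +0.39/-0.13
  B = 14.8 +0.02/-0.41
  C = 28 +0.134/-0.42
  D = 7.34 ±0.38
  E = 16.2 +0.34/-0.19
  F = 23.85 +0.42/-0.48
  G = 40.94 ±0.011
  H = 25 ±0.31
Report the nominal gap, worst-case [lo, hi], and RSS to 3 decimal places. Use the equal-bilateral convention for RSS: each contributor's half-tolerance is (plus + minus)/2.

Stack each dimension's contribution:
  -A: nom -17.500 → Σnom=-17.500; wc +0.130/-0.390 → slack +0.130/-0.390; half-tol=0.260, Σhalf²=0.067600
  -B: nom -14.800 → Σnom=-32.300; wc +0.410/-0.020 → slack +0.540/-0.410; half-tol=0.215, Σhalf²=0.113825
  -C: nom -28.000 → Σnom=-60.300; wc +0.420/-0.134 → slack +0.960/-0.544; half-tol=0.277, Σhalf²=0.190554
  -D: nom -7.340 → Σnom=-67.640; wc +0.380/-0.380 → slack +1.340/-0.924; half-tol=0.380, Σhalf²=0.334954
  -E: nom -16.200 → Σnom=-83.840; wc +0.190/-0.340 → slack +1.530/-1.264; half-tol=0.265, Σhalf²=0.405179
  +F: nom +23.850 → Σnom=-59.990; wc +0.420/-0.480 → slack +1.950/-1.744; half-tol=0.450, Σhalf²=0.607679
  -G: nom -40.940 → Σnom=-100.930; wc +0.011/-0.011 → slack +1.961/-1.755; half-tol=0.011, Σhalf²=0.607800
  -H: nom -25.000 → Σnom=-125.930; wc +0.310/-0.310 → slack +2.271/-2.065; half-tol=0.310, Σhalf²=0.703900
Nominal = -125.930. Worst-case = [-125.930 - 2.065, -125.930 + 2.271] = [-127.995, -123.659]. RSS = √0.703900 = 0.839.

nominal=-125.930 wc=[-127.995,-123.659] rss=0.839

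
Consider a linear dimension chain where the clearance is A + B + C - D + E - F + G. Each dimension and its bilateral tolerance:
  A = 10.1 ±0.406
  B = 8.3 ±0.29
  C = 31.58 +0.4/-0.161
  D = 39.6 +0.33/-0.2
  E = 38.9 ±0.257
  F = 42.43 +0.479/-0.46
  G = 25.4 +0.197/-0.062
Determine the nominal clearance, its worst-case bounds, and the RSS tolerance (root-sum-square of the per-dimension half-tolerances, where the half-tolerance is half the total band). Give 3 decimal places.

Stack each dimension's contribution:
  +A: nom +10.100 → Σnom=10.100; wc +0.406/-0.406 → slack +0.406/-0.406; half-tol=0.406, Σhalf²=0.164836
  +B: nom +8.300 → Σnom=18.400; wc +0.290/-0.290 → slack +0.696/-0.696; half-tol=0.290, Σhalf²=0.248936
  +C: nom +31.580 → Σnom=49.980; wc +0.400/-0.161 → slack +1.096/-0.857; half-tol=0.281, Σhalf²=0.327616
  -D: nom -39.600 → Σnom=10.380; wc +0.200/-0.330 → slack +1.296/-1.187; half-tol=0.265, Σhalf²=0.397841
  +E: nom +38.900 → Σnom=49.280; wc +0.257/-0.257 → slack +1.553/-1.444; half-tol=0.257, Σhalf²=0.463890
  -F: nom -42.430 → Σnom=6.850; wc +0.460/-0.479 → slack +2.013/-1.923; half-tol=0.470, Σhalf²=0.684321
  +G: nom +25.400 → Σnom=32.250; wc +0.197/-0.062 → slack +2.210/-1.985; half-tol=0.130, Σhalf²=0.701091
Nominal = 32.250. Worst-case = [32.250 - 1.985, 32.250 + 2.210] = [30.265, 34.460]. RSS = √0.701091 = 0.837.

nominal=32.250 wc=[30.265,34.460] rss=0.837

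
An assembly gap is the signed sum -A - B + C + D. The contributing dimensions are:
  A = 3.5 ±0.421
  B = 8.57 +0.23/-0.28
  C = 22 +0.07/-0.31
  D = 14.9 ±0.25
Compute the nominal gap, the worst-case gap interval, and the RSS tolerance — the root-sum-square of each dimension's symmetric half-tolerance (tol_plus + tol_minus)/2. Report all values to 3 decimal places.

Stack each dimension's contribution:
  -A: nom -3.500 → Σnom=-3.500; wc +0.421/-0.421 → slack +0.421/-0.421; half-tol=0.421, Σhalf²=0.177241
  -B: nom -8.570 → Σnom=-12.070; wc +0.280/-0.230 → slack +0.701/-0.651; half-tol=0.255, Σhalf²=0.242266
  +C: nom +22.000 → Σnom=9.930; wc +0.070/-0.310 → slack +0.771/-0.961; half-tol=0.190, Σhalf²=0.278366
  +D: nom +14.900 → Σnom=24.830; wc +0.250/-0.250 → slack +1.021/-1.211; half-tol=0.250, Σhalf²=0.340866
Nominal = 24.830. Worst-case = [24.830 - 1.211, 24.830 + 1.021] = [23.619, 25.851]. RSS = √0.340866 = 0.584.

nominal=24.830 wc=[23.619,25.851] rss=0.584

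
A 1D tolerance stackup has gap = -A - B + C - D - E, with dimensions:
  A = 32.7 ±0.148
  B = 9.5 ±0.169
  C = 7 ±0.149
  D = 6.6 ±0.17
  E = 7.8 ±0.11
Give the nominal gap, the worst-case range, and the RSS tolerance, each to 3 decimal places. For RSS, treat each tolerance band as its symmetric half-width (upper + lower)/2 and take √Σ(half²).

nominal=-49.600 wc=[-50.346,-48.854] rss=0.337

Stack each dimension's contribution:
  -A: nom -32.700 → Σnom=-32.700; wc +0.148/-0.148 → slack +0.148/-0.148; half-tol=0.148, Σhalf²=0.021904
  -B: nom -9.500 → Σnom=-42.200; wc +0.169/-0.169 → slack +0.317/-0.317; half-tol=0.169, Σhalf²=0.050465
  +C: nom +7.000 → Σnom=-35.200; wc +0.149/-0.149 → slack +0.466/-0.466; half-tol=0.149, Σhalf²=0.072666
  -D: nom -6.600 → Σnom=-41.800; wc +0.170/-0.170 → slack +0.636/-0.636; half-tol=0.170, Σhalf²=0.101566
  -E: nom -7.800 → Σnom=-49.600; wc +0.110/-0.110 → slack +0.746/-0.746; half-tol=0.110, Σhalf²=0.113666
Nominal = -49.600. Worst-case = [-49.600 - 0.746, -49.600 + 0.746] = [-50.346, -48.854]. RSS = √0.113666 = 0.337.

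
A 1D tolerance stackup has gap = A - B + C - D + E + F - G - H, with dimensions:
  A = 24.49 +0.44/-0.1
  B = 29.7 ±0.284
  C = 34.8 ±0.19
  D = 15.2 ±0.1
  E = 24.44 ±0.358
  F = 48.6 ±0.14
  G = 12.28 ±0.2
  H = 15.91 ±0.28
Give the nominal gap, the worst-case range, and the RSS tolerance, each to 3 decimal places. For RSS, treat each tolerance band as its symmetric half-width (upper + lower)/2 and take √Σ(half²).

Stack each dimension's contribution:
  +A: nom +24.490 → Σnom=24.490; wc +0.440/-0.100 → slack +0.440/-0.100; half-tol=0.270, Σhalf²=0.072900
  -B: nom -29.700 → Σnom=-5.210; wc +0.284/-0.284 → slack +0.724/-0.384; half-tol=0.284, Σhalf²=0.153556
  +C: nom +34.800 → Σnom=29.590; wc +0.190/-0.190 → slack +0.914/-0.574; half-tol=0.190, Σhalf²=0.189656
  -D: nom -15.200 → Σnom=14.390; wc +0.100/-0.100 → slack +1.014/-0.674; half-tol=0.100, Σhalf²=0.199656
  +E: nom +24.440 → Σnom=38.830; wc +0.358/-0.358 → slack +1.372/-1.032; half-tol=0.358, Σhalf²=0.327820
  +F: nom +48.600 → Σnom=87.430; wc +0.140/-0.140 → slack +1.512/-1.172; half-tol=0.140, Σhalf²=0.347420
  -G: nom -12.280 → Σnom=75.150; wc +0.200/-0.200 → slack +1.712/-1.372; half-tol=0.200, Σhalf²=0.387420
  -H: nom -15.910 → Σnom=59.240; wc +0.280/-0.280 → slack +1.992/-1.652; half-tol=0.280, Σhalf²=0.465820
Nominal = 59.240. Worst-case = [59.240 - 1.652, 59.240 + 1.992] = [57.588, 61.232]. RSS = √0.465820 = 0.683.

nominal=59.240 wc=[57.588,61.232] rss=0.683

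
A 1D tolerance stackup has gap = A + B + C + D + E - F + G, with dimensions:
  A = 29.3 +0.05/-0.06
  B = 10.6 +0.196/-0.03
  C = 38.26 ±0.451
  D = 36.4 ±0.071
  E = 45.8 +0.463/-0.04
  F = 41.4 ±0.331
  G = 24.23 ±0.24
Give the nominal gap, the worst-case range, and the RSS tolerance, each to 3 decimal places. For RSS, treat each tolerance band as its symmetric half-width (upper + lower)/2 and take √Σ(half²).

nominal=143.190 wc=[141.967,144.992] rss=0.674

Stack each dimension's contribution:
  +A: nom +29.300 → Σnom=29.300; wc +0.050/-0.060 → slack +0.050/-0.060; half-tol=0.055, Σhalf²=0.003025
  +B: nom +10.600 → Σnom=39.900; wc +0.196/-0.030 → slack +0.246/-0.090; half-tol=0.113, Σhalf²=0.015794
  +C: nom +38.260 → Σnom=78.160; wc +0.451/-0.451 → slack +0.697/-0.541; half-tol=0.451, Σhalf²=0.219195
  +D: nom +36.400 → Σnom=114.560; wc +0.071/-0.071 → slack +0.768/-0.612; half-tol=0.071, Σhalf²=0.224236
  +E: nom +45.800 → Σnom=160.360; wc +0.463/-0.040 → slack +1.231/-0.652; half-tol=0.252, Σhalf²=0.287488
  -F: nom -41.400 → Σnom=118.960; wc +0.331/-0.331 → slack +1.562/-0.983; half-tol=0.331, Σhalf²=0.397049
  +G: nom +24.230 → Σnom=143.190; wc +0.240/-0.240 → slack +1.802/-1.223; half-tol=0.240, Σhalf²=0.454649
Nominal = 143.190. Worst-case = [143.190 - 1.223, 143.190 + 1.802] = [141.967, 144.992]. RSS = √0.454649 = 0.674.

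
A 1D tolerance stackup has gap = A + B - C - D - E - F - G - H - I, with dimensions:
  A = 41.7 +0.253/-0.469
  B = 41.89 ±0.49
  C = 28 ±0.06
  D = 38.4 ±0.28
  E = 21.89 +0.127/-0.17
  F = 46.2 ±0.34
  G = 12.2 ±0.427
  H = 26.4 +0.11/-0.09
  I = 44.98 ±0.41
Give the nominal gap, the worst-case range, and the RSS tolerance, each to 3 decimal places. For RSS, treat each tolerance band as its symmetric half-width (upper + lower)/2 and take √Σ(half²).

Stack each dimension's contribution:
  +A: nom +41.700 → Σnom=41.700; wc +0.253/-0.469 → slack +0.253/-0.469; half-tol=0.361, Σhalf²=0.130321
  +B: nom +41.890 → Σnom=83.590; wc +0.490/-0.490 → slack +0.743/-0.959; half-tol=0.490, Σhalf²=0.370421
  -C: nom -28.000 → Σnom=55.590; wc +0.060/-0.060 → slack +0.803/-1.019; half-tol=0.060, Σhalf²=0.374021
  -D: nom -38.400 → Σnom=17.190; wc +0.280/-0.280 → slack +1.083/-1.299; half-tol=0.280, Σhalf²=0.452421
  -E: nom -21.890 → Σnom=-4.700; wc +0.170/-0.127 → slack +1.253/-1.426; half-tol=0.149, Σhalf²=0.474473
  -F: nom -46.200 → Σnom=-50.900; wc +0.340/-0.340 → slack +1.593/-1.766; half-tol=0.340, Σhalf²=0.590073
  -G: nom -12.200 → Σnom=-63.100; wc +0.427/-0.427 → slack +2.020/-2.193; half-tol=0.427, Σhalf²=0.772402
  -H: nom -26.400 → Σnom=-89.500; wc +0.090/-0.110 → slack +2.110/-2.303; half-tol=0.100, Σhalf²=0.782402
  -I: nom -44.980 → Σnom=-134.480; wc +0.410/-0.410 → slack +2.520/-2.713; half-tol=0.410, Σhalf²=0.950502
Nominal = -134.480. Worst-case = [-134.480 - 2.713, -134.480 + 2.520] = [-137.193, -131.960]. RSS = √0.950502 = 0.975.

nominal=-134.480 wc=[-137.193,-131.960] rss=0.975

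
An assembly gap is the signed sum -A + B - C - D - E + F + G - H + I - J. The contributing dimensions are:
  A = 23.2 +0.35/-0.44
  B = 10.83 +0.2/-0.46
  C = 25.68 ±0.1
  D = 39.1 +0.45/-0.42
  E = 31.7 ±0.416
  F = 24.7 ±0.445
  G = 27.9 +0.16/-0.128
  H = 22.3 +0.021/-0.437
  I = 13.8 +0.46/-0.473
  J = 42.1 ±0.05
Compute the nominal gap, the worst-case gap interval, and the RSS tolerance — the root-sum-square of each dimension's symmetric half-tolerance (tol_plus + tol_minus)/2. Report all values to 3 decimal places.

nominal=-106.850 wc=[-109.743,-103.722] rss=1.062

Stack each dimension's contribution:
  -A: nom -23.200 → Σnom=-23.200; wc +0.440/-0.350 → slack +0.440/-0.350; half-tol=0.395, Σhalf²=0.156025
  +B: nom +10.830 → Σnom=-12.370; wc +0.200/-0.460 → slack +0.640/-0.810; half-tol=0.330, Σhalf²=0.264925
  -C: nom -25.680 → Σnom=-38.050; wc +0.100/-0.100 → slack +0.740/-0.910; half-tol=0.100, Σhalf²=0.274925
  -D: nom -39.100 → Σnom=-77.150; wc +0.420/-0.450 → slack +1.160/-1.360; half-tol=0.435, Σhalf²=0.464150
  -E: nom -31.700 → Σnom=-108.850; wc +0.416/-0.416 → slack +1.576/-1.776; half-tol=0.416, Σhalf²=0.637206
  +F: nom +24.700 → Σnom=-84.150; wc +0.445/-0.445 → slack +2.021/-2.221; half-tol=0.445, Σhalf²=0.835231
  +G: nom +27.900 → Σnom=-56.250; wc +0.160/-0.128 → slack +2.181/-2.349; half-tol=0.144, Σhalf²=0.855967
  -H: nom -22.300 → Σnom=-78.550; wc +0.437/-0.021 → slack +2.618/-2.370; half-tol=0.229, Σhalf²=0.908408
  +I: nom +13.800 → Σnom=-64.750; wc +0.460/-0.473 → slack +3.078/-2.843; half-tol=0.467, Σhalf²=1.126030
  -J: nom -42.100 → Σnom=-106.850; wc +0.050/-0.050 → slack +3.128/-2.893; half-tol=0.050, Σhalf²=1.128530
Nominal = -106.850. Worst-case = [-106.850 - 2.893, -106.850 + 3.128] = [-109.743, -103.722]. RSS = √1.128530 = 1.062.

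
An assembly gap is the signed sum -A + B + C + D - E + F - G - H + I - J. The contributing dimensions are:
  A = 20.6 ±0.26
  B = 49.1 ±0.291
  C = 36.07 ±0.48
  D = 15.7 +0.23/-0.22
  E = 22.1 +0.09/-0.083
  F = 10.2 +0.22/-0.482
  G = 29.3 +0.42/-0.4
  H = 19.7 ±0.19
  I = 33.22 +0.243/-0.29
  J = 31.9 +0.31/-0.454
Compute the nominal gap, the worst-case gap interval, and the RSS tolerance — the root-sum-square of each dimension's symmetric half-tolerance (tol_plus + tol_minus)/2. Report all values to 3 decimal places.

Stack each dimension's contribution:
  -A: nom -20.600 → Σnom=-20.600; wc +0.260/-0.260 → slack +0.260/-0.260; half-tol=0.260, Σhalf²=0.067600
  +B: nom +49.100 → Σnom=28.500; wc +0.291/-0.291 → slack +0.551/-0.551; half-tol=0.291, Σhalf²=0.152281
  +C: nom +36.070 → Σnom=64.570; wc +0.480/-0.480 → slack +1.031/-1.031; half-tol=0.480, Σhalf²=0.382681
  +D: nom +15.700 → Σnom=80.270; wc +0.230/-0.220 → slack +1.261/-1.251; half-tol=0.225, Σhalf²=0.433306
  -E: nom -22.100 → Σnom=58.170; wc +0.083/-0.090 → slack +1.344/-1.341; half-tol=0.086, Σhalf²=0.440788
  +F: nom +10.200 → Σnom=68.370; wc +0.220/-0.482 → slack +1.564/-1.823; half-tol=0.351, Σhalf²=0.563989
  -G: nom -29.300 → Σnom=39.070; wc +0.400/-0.420 → slack +1.964/-2.243; half-tol=0.410, Σhalf²=0.732089
  -H: nom -19.700 → Σnom=19.370; wc +0.190/-0.190 → slack +2.154/-2.433; half-tol=0.190, Σhalf²=0.768189
  +I: nom +33.220 → Σnom=52.590; wc +0.243/-0.290 → slack +2.397/-2.723; half-tol=0.266, Σhalf²=0.839211
  -J: nom -31.900 → Σnom=20.690; wc +0.454/-0.310 → slack +2.851/-3.033; half-tol=0.382, Σhalf²=0.985135
Nominal = 20.690. Worst-case = [20.690 - 3.033, 20.690 + 2.851] = [17.657, 23.541]. RSS = √0.985135 = 0.993.

nominal=20.690 wc=[17.657,23.541] rss=0.993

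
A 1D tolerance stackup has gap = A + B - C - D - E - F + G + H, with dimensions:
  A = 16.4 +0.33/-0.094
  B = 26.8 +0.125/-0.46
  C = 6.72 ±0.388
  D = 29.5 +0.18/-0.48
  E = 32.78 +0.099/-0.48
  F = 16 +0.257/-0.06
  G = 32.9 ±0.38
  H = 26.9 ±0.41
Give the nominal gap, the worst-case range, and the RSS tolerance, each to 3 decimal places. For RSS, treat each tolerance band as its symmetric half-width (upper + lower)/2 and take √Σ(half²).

Stack each dimension's contribution:
  +A: nom +16.400 → Σnom=16.400; wc +0.330/-0.094 → slack +0.330/-0.094; half-tol=0.212, Σhalf²=0.044944
  +B: nom +26.800 → Σnom=43.200; wc +0.125/-0.460 → slack +0.455/-0.554; half-tol=0.292, Σhalf²=0.130500
  -C: nom -6.720 → Σnom=36.480; wc +0.388/-0.388 → slack +0.843/-0.942; half-tol=0.388, Σhalf²=0.281044
  -D: nom -29.500 → Σnom=6.980; wc +0.480/-0.180 → slack +1.323/-1.122; half-tol=0.330, Σhalf²=0.389944
  -E: nom -32.780 → Σnom=-25.800; wc +0.480/-0.099 → slack +1.803/-1.221; half-tol=0.289, Σhalf²=0.473754
  -F: nom -16.000 → Σnom=-41.800; wc +0.060/-0.257 → slack +1.863/-1.478; half-tol=0.159, Σhalf²=0.498877
  +G: nom +32.900 → Σnom=-8.900; wc +0.380/-0.380 → slack +2.243/-1.858; half-tol=0.380, Σhalf²=0.643277
  +H: nom +26.900 → Σnom=18.000; wc +0.410/-0.410 → slack +2.653/-2.268; half-tol=0.410, Σhalf²=0.811377
Nominal = 18.000. Worst-case = [18.000 - 2.268, 18.000 + 2.653] = [15.732, 20.653]. RSS = √0.811377 = 0.901.

nominal=18.000 wc=[15.732,20.653] rss=0.901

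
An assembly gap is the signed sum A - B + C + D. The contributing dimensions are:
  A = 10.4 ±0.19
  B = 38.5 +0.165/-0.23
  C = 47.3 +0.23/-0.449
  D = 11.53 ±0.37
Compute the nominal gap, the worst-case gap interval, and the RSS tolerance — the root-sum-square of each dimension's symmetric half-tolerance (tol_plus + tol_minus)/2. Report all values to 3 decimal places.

nominal=30.730 wc=[29.556,31.750] rss=0.572

Stack each dimension's contribution:
  +A: nom +10.400 → Σnom=10.400; wc +0.190/-0.190 → slack +0.190/-0.190; half-tol=0.190, Σhalf²=0.036100
  -B: nom -38.500 → Σnom=-28.100; wc +0.230/-0.165 → slack +0.420/-0.355; half-tol=0.198, Σhalf²=0.075106
  +C: nom +47.300 → Σnom=19.200; wc +0.230/-0.449 → slack +0.650/-0.804; half-tol=0.340, Σhalf²=0.190367
  +D: nom +11.530 → Σnom=30.730; wc +0.370/-0.370 → slack +1.020/-1.174; half-tol=0.370, Σhalf²=0.327267
Nominal = 30.730. Worst-case = [30.730 - 1.174, 30.730 + 1.020] = [29.556, 31.750]. RSS = √0.327267 = 0.572.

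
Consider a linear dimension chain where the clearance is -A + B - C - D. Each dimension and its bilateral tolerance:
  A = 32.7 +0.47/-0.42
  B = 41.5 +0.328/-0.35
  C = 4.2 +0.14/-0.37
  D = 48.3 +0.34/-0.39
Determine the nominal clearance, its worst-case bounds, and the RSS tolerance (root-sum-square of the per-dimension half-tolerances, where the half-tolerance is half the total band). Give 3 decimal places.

Stack each dimension's contribution:
  -A: nom -32.700 → Σnom=-32.700; wc +0.420/-0.470 → slack +0.420/-0.470; half-tol=0.445, Σhalf²=0.198025
  +B: nom +41.500 → Σnom=8.800; wc +0.328/-0.350 → slack +0.748/-0.820; half-tol=0.339, Σhalf²=0.312946
  -C: nom -4.200 → Σnom=4.600; wc +0.370/-0.140 → slack +1.118/-0.960; half-tol=0.255, Σhalf²=0.377971
  -D: nom -48.300 → Σnom=-43.700; wc +0.390/-0.340 → slack +1.508/-1.300; half-tol=0.365, Σhalf²=0.511196
Nominal = -43.700. Worst-case = [-43.700 - 1.300, -43.700 + 1.508] = [-45.000, -42.192]. RSS = √0.511196 = 0.715.

nominal=-43.700 wc=[-45.000,-42.192] rss=0.715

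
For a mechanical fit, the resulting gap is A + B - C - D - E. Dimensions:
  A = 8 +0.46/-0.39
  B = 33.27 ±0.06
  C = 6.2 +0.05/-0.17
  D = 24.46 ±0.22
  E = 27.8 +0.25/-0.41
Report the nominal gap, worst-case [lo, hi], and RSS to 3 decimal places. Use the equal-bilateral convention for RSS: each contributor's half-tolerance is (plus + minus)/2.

nominal=-17.190 wc=[-18.160,-15.870] rss=0.595

Stack each dimension's contribution:
  +A: nom +8.000 → Σnom=8.000; wc +0.460/-0.390 → slack +0.460/-0.390; half-tol=0.425, Σhalf²=0.180625
  +B: nom +33.270 → Σnom=41.270; wc +0.060/-0.060 → slack +0.520/-0.450; half-tol=0.060, Σhalf²=0.184225
  -C: nom -6.200 → Σnom=35.070; wc +0.170/-0.050 → slack +0.690/-0.500; half-tol=0.110, Σhalf²=0.196325
  -D: nom -24.460 → Σnom=10.610; wc +0.220/-0.220 → slack +0.910/-0.720; half-tol=0.220, Σhalf²=0.244725
  -E: nom -27.800 → Σnom=-17.190; wc +0.410/-0.250 → slack +1.320/-0.970; half-tol=0.330, Σhalf²=0.353625
Nominal = -17.190. Worst-case = [-17.190 - 0.970, -17.190 + 1.320] = [-18.160, -15.870]. RSS = √0.353625 = 0.595.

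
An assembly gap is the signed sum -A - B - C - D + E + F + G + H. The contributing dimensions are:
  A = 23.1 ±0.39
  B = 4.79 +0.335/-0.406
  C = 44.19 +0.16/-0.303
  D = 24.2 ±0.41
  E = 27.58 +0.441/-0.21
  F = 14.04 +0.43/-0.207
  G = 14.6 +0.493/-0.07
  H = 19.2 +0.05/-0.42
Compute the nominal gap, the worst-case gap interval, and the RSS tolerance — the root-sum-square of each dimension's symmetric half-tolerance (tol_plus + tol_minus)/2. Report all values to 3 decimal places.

nominal=-20.860 wc=[-23.062,-17.937] rss=0.924

Stack each dimension's contribution:
  -A: nom -23.100 → Σnom=-23.100; wc +0.390/-0.390 → slack +0.390/-0.390; half-tol=0.390, Σhalf²=0.152100
  -B: nom -4.790 → Σnom=-27.890; wc +0.406/-0.335 → slack +0.796/-0.725; half-tol=0.371, Σhalf²=0.289370
  -C: nom -44.190 → Σnom=-72.080; wc +0.303/-0.160 → slack +1.099/-0.885; half-tol=0.231, Σhalf²=0.342963
  -D: nom -24.200 → Σnom=-96.280; wc +0.410/-0.410 → slack +1.509/-1.295; half-tol=0.410, Σhalf²=0.511062
  +E: nom +27.580 → Σnom=-68.700; wc +0.441/-0.210 → slack +1.950/-1.505; half-tol=0.326, Σhalf²=0.617013
  +F: nom +14.040 → Σnom=-54.660; wc +0.430/-0.207 → slack +2.380/-1.712; half-tol=0.319, Σhalf²=0.718455
  +G: nom +14.600 → Σnom=-40.060; wc +0.493/-0.070 → slack +2.873/-1.782; half-tol=0.281, Σhalf²=0.797697
  +H: nom +19.200 → Σnom=-20.860; wc +0.050/-0.420 → slack +2.923/-2.202; half-tol=0.235, Σhalf²=0.852922
Nominal = -20.860. Worst-case = [-20.860 - 2.202, -20.860 + 2.923] = [-23.062, -17.937]. RSS = √0.852922 = 0.924.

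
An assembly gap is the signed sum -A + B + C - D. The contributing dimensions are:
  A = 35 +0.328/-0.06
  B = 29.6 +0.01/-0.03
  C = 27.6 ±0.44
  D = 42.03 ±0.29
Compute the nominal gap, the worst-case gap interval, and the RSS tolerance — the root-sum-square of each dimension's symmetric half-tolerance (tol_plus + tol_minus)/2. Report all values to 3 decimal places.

nominal=-19.830 wc=[-20.918,-19.030] rss=0.562

Stack each dimension's contribution:
  -A: nom -35.000 → Σnom=-35.000; wc +0.060/-0.328 → slack +0.060/-0.328; half-tol=0.194, Σhalf²=0.037636
  +B: nom +29.600 → Σnom=-5.400; wc +0.010/-0.030 → slack +0.070/-0.358; half-tol=0.020, Σhalf²=0.038036
  +C: nom +27.600 → Σnom=22.200; wc +0.440/-0.440 → slack +0.510/-0.798; half-tol=0.440, Σhalf²=0.231636
  -D: nom -42.030 → Σnom=-19.830; wc +0.290/-0.290 → slack +0.800/-1.088; half-tol=0.290, Σhalf²=0.315736
Nominal = -19.830. Worst-case = [-19.830 - 1.088, -19.830 + 0.800] = [-20.918, -19.030]. RSS = √0.315736 = 0.562.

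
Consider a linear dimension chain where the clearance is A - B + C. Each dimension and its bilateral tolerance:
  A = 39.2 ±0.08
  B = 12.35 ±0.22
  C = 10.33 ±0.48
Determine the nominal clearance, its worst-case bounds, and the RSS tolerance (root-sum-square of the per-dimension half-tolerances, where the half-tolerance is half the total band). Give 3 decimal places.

nominal=37.180 wc=[36.400,37.960] rss=0.534

Stack each dimension's contribution:
  +A: nom +39.200 → Σnom=39.200; wc +0.080/-0.080 → slack +0.080/-0.080; half-tol=0.080, Σhalf²=0.006400
  -B: nom -12.350 → Σnom=26.850; wc +0.220/-0.220 → slack +0.300/-0.300; half-tol=0.220, Σhalf²=0.054800
  +C: nom +10.330 → Σnom=37.180; wc +0.480/-0.480 → slack +0.780/-0.780; half-tol=0.480, Σhalf²=0.285200
Nominal = 37.180. Worst-case = [37.180 - 0.780, 37.180 + 0.780] = [36.400, 37.960]. RSS = √0.285200 = 0.534.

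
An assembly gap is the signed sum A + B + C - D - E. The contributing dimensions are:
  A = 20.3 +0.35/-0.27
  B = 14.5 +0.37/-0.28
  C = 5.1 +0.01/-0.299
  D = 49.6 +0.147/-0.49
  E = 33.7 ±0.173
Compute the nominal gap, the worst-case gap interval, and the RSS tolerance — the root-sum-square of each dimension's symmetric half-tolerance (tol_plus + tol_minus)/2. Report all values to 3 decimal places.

Stack each dimension's contribution:
  +A: nom +20.300 → Σnom=20.300; wc +0.350/-0.270 → slack +0.350/-0.270; half-tol=0.310, Σhalf²=0.096100
  +B: nom +14.500 → Σnom=34.800; wc +0.370/-0.280 → slack +0.720/-0.550; half-tol=0.325, Σhalf²=0.201725
  +C: nom +5.100 → Σnom=39.900; wc +0.010/-0.299 → slack +0.730/-0.849; half-tol=0.154, Σhalf²=0.225595
  -D: nom -49.600 → Σnom=-9.700; wc +0.490/-0.147 → slack +1.220/-0.996; half-tol=0.319, Σhalf²=0.327038
  -E: nom -33.700 → Σnom=-43.400; wc +0.173/-0.173 → slack +1.393/-1.169; half-tol=0.173, Σhalf²=0.356967
Nominal = -43.400. Worst-case = [-43.400 - 1.169, -43.400 + 1.393] = [-44.569, -42.007]. RSS = √0.356967 = 0.597.

nominal=-43.400 wc=[-44.569,-42.007] rss=0.597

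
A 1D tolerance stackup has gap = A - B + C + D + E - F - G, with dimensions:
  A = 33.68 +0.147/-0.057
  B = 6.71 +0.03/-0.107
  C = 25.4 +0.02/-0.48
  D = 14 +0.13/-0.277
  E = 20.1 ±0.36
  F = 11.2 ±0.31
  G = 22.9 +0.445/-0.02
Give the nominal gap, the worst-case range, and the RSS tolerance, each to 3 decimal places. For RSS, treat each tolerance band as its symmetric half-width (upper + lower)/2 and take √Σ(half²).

nominal=52.370 wc=[50.411,53.464] rss=0.631

Stack each dimension's contribution:
  +A: nom +33.680 → Σnom=33.680; wc +0.147/-0.057 → slack +0.147/-0.057; half-tol=0.102, Σhalf²=0.010404
  -B: nom -6.710 → Σnom=26.970; wc +0.107/-0.030 → slack +0.254/-0.087; half-tol=0.069, Σhalf²=0.015096
  +C: nom +25.400 → Σnom=52.370; wc +0.020/-0.480 → slack +0.274/-0.567; half-tol=0.250, Σhalf²=0.077596
  +D: nom +14.000 → Σnom=66.370; wc +0.130/-0.277 → slack +0.404/-0.844; half-tol=0.204, Σhalf²=0.119009
  +E: nom +20.100 → Σnom=86.470; wc +0.360/-0.360 → slack +0.764/-1.204; half-tol=0.360, Σhalf²=0.248609
  -F: nom -11.200 → Σnom=75.270; wc +0.310/-0.310 → slack +1.074/-1.514; half-tol=0.310, Σhalf²=0.344709
  -G: nom -22.900 → Σnom=52.370; wc +0.020/-0.445 → slack +1.094/-1.959; half-tol=0.233, Σhalf²=0.398765
Nominal = 52.370. Worst-case = [52.370 - 1.959, 52.370 + 1.094] = [50.411, 53.464]. RSS = √0.398765 = 0.631.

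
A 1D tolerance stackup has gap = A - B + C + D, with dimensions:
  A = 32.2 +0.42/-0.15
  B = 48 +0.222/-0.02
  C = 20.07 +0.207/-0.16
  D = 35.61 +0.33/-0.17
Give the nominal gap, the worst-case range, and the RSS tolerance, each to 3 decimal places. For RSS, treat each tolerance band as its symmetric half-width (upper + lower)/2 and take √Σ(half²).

Stack each dimension's contribution:
  +A: nom +32.200 → Σnom=32.200; wc +0.420/-0.150 → slack +0.420/-0.150; half-tol=0.285, Σhalf²=0.081225
  -B: nom -48.000 → Σnom=-15.800; wc +0.020/-0.222 → slack +0.440/-0.372; half-tol=0.121, Σhalf²=0.095866
  +C: nom +20.070 → Σnom=4.270; wc +0.207/-0.160 → slack +0.647/-0.532; half-tol=0.183, Σhalf²=0.129538
  +D: nom +35.610 → Σnom=39.880; wc +0.330/-0.170 → slack +0.977/-0.702; half-tol=0.250, Σhalf²=0.192038
Nominal = 39.880. Worst-case = [39.880 - 0.702, 39.880 + 0.977] = [39.178, 40.857]. RSS = √0.192038 = 0.438.

nominal=39.880 wc=[39.178,40.857] rss=0.438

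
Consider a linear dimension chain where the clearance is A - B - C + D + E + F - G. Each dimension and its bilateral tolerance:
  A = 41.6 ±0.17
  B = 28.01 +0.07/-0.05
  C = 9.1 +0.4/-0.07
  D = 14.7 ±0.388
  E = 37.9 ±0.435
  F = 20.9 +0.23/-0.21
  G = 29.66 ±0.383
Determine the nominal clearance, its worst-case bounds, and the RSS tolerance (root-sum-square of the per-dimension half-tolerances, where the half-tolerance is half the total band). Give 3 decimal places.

Stack each dimension's contribution:
  +A: nom +41.600 → Σnom=41.600; wc +0.170/-0.170 → slack +0.170/-0.170; half-tol=0.170, Σhalf²=0.028900
  -B: nom -28.010 → Σnom=13.590; wc +0.050/-0.070 → slack +0.220/-0.240; half-tol=0.060, Σhalf²=0.032500
  -C: nom -9.100 → Σnom=4.490; wc +0.070/-0.400 → slack +0.290/-0.640; half-tol=0.235, Σhalf²=0.087725
  +D: nom +14.700 → Σnom=19.190; wc +0.388/-0.388 → slack +0.678/-1.028; half-tol=0.388, Σhalf²=0.238269
  +E: nom +37.900 → Σnom=57.090; wc +0.435/-0.435 → slack +1.113/-1.463; half-tol=0.435, Σhalf²=0.427494
  +F: nom +20.900 → Σnom=77.990; wc +0.230/-0.210 → slack +1.343/-1.673; half-tol=0.220, Σhalf²=0.475894
  -G: nom -29.660 → Σnom=48.330; wc +0.383/-0.383 → slack +1.726/-2.056; half-tol=0.383, Σhalf²=0.622583
Nominal = 48.330. Worst-case = [48.330 - 2.056, 48.330 + 1.726] = [46.274, 50.056]. RSS = √0.622583 = 0.789.

nominal=48.330 wc=[46.274,50.056] rss=0.789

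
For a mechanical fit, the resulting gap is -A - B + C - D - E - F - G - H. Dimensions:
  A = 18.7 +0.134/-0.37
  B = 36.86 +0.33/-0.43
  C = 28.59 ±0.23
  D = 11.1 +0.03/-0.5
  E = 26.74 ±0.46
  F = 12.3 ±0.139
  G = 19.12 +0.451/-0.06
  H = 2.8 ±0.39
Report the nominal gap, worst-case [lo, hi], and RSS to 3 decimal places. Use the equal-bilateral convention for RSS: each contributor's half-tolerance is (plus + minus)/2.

Stack each dimension's contribution:
  -A: nom -18.700 → Σnom=-18.700; wc +0.370/-0.134 → slack +0.370/-0.134; half-tol=0.252, Σhalf²=0.063504
  -B: nom -36.860 → Σnom=-55.560; wc +0.430/-0.330 → slack +0.800/-0.464; half-tol=0.380, Σhalf²=0.207904
  +C: nom +28.590 → Σnom=-26.970; wc +0.230/-0.230 → slack +1.030/-0.694; half-tol=0.230, Σhalf²=0.260804
  -D: nom -11.100 → Σnom=-38.070; wc +0.500/-0.030 → slack +1.530/-0.724; half-tol=0.265, Σhalf²=0.331029
  -E: nom -26.740 → Σnom=-64.810; wc +0.460/-0.460 → slack +1.990/-1.184; half-tol=0.460, Σhalf²=0.542629
  -F: nom -12.300 → Σnom=-77.110; wc +0.139/-0.139 → slack +2.129/-1.323; half-tol=0.139, Σhalf²=0.561950
  -G: nom -19.120 → Σnom=-96.230; wc +0.060/-0.451 → slack +2.189/-1.774; half-tol=0.256, Σhalf²=0.627230
  -H: nom -2.800 → Σnom=-99.030; wc +0.390/-0.390 → slack +2.579/-2.164; half-tol=0.390, Σhalf²=0.779330
Nominal = -99.030. Worst-case = [-99.030 - 2.164, -99.030 + 2.579] = [-101.194, -96.451]. RSS = √0.779330 = 0.883.

nominal=-99.030 wc=[-101.194,-96.451] rss=0.883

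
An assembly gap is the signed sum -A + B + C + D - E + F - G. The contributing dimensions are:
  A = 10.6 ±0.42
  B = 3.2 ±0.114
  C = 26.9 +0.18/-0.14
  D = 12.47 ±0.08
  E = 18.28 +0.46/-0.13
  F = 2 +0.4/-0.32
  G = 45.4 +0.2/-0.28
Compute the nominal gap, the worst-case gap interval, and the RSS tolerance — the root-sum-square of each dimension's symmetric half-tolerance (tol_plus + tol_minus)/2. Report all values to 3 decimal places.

Stack each dimension's contribution:
  -A: nom -10.600 → Σnom=-10.600; wc +0.420/-0.420 → slack +0.420/-0.420; half-tol=0.420, Σhalf²=0.176400
  +B: nom +3.200 → Σnom=-7.400; wc +0.114/-0.114 → slack +0.534/-0.534; half-tol=0.114, Σhalf²=0.189396
  +C: nom +26.900 → Σnom=19.500; wc +0.180/-0.140 → slack +0.714/-0.674; half-tol=0.160, Σhalf²=0.214996
  +D: nom +12.470 → Σnom=31.970; wc +0.080/-0.080 → slack +0.794/-0.754; half-tol=0.080, Σhalf²=0.221396
  -E: nom -18.280 → Σnom=13.690; wc +0.130/-0.460 → slack +0.924/-1.214; half-tol=0.295, Σhalf²=0.308421
  +F: nom +2.000 → Σnom=15.690; wc +0.400/-0.320 → slack +1.324/-1.534; half-tol=0.360, Σhalf²=0.438021
  -G: nom -45.400 → Σnom=-29.710; wc +0.280/-0.200 → slack +1.604/-1.734; half-tol=0.240, Σhalf²=0.495621
Nominal = -29.710. Worst-case = [-29.710 - 1.734, -29.710 + 1.604] = [-31.444, -28.106]. RSS = √0.495621 = 0.704.

nominal=-29.710 wc=[-31.444,-28.106] rss=0.704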